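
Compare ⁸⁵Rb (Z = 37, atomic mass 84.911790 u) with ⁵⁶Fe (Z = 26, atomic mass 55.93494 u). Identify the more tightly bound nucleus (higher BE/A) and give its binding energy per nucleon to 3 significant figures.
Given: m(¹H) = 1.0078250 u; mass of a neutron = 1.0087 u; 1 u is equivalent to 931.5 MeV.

⁸⁵Rb: Σm = 37(1.0078250) + 48(1.0087) = 85.7071250 u; Δm = 0.7953350 u; E_B = 740.85 MeV; E_B/A = 8.716 MeV
⁵⁶Fe: Σm = 26(1.0078250) + 30(1.0087) = 56.4644500 u; Δm = 0.5295100 u; E_B = 493.24 MeV; E_B/A = 8.808 MeV
⁵⁶Fe has the higher binding energy per nucleon, so it is the more tightly bound nucleus.

⁵⁶Fe; 8.81 MeV/nucleon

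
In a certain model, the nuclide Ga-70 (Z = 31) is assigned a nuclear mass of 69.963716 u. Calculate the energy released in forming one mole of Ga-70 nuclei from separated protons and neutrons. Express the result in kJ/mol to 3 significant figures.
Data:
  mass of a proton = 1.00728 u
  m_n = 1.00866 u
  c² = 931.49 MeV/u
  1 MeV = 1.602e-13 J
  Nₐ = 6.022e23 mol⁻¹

The nucleus contains 31 protons and 70 − 31 = 39 neutrons.
Σm = 31·m_p + 39·m_n = 31.22568 + 39.33774 = 70.56342 u
Mass defect Δm = 70.56342 − 69.963716 = 0.599704 u
E_B = 0.599704 × 931.49 = 558.618 MeV
Per nucleus in joules: 558.618 MeV × 1.602e-13 J/MeV = 8.9491e-11 J
Per mole: 8.9491e-11 J × 6.022e23 mol⁻¹ = 5.3891e+13 J/mol

5.39e+10 kJ/mol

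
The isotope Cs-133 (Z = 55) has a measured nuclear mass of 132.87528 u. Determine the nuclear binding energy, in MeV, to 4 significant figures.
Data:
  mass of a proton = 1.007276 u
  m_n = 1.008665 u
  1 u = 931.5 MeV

Z = 55, so N = A − Z = 133 − 55 = 78.
Mass of separated nucleons = 55(1.007276) + 78(1.008665) = 55.400180 + 78.675870 = 134.076050 u
Δm = 134.076050 − 132.87528 = 1.200770 u
Converting to energy: 1.200770 u × 931.5 MeV/u = 1118.52 MeV

1119 MeV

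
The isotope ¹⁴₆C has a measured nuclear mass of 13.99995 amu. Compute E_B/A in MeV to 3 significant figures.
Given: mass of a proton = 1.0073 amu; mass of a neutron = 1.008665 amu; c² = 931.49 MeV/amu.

Z = 6, so N = A − Z = 14 − 6 = 8.
Mass of separated nucleons = 6(1.0073) + 8(1.008665) = 6.0438 + 8.069320 = 14.113120 amu
Mass defect Δm = 14.113120 − 13.99995 = 0.113170 amu
Converting to energy: 0.113170 amu × 931.49 MeV/amu = 105.417 MeV
Dividing by A = 14 gives 7.530 MeV per nucleon.

7.53 MeV/nucleon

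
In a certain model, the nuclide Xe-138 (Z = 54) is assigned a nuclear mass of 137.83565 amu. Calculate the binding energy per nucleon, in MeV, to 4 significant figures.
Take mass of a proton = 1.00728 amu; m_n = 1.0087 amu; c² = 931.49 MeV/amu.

8.696 MeV/nucleon

Mass of separated nucleons = 54(1.00728) + 84(1.0087) = 54.39312 + 84.7308 = 139.12392 amu
Δm = 139.12392 − 137.83565 = 1.28827 amu
Binding energy = Δm·c² = 1.28827 × 931.49 MeV/amu = 1200.01 MeV
BE/A = 1200.01 MeV / 138 = 8.696 MeV/nucleon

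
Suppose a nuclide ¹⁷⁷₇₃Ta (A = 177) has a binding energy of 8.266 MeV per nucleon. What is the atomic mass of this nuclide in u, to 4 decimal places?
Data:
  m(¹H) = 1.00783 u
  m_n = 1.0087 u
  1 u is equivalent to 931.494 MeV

176.9057 u

Total binding energy = 177 × 8.266 = 1463.082 MeV
Mass defect = 1463.082 MeV / (931.494 MeV/u) = 1.570683 u
Constituent mass = 73(1.00783) + 104(1.0087) = 178.47639 u
Atomic mass = 178.47639 − 1.570683 = 176.905707 u ≈ 176.9057 u (to 4 decimal places)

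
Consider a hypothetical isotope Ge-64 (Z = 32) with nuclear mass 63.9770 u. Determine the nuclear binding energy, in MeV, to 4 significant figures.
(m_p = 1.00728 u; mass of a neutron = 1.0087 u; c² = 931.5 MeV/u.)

497.8 MeV

Mass of separated nucleons = 32(1.00728) + 32(1.0087) = 32.23296 + 32.2784 = 64.51136 u
The mass defect is 64.51136 − 63.9770 = 0.53436 u.
E_B = 0.53436 × 931.5 = 497.756 MeV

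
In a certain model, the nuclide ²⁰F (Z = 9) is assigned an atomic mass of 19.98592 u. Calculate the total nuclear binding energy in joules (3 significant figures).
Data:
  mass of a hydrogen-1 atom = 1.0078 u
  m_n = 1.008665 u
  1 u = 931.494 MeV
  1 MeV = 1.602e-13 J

Z = 9, so N = A − Z = 20 − 9 = 11.
Total constituent mass: 9 × 1.0078 + 11 × 1.008665 = 20.165515 u
Mass defect Δm = 20.165515 − 19.98592 = 0.179595 u
Converting to energy: 0.179595 u × 931.494 MeV/u = 167.292 MeV
In joules: 167.292 MeV × 1.602e-13 J/MeV = 2.6800e-11 J

2.68e-11 J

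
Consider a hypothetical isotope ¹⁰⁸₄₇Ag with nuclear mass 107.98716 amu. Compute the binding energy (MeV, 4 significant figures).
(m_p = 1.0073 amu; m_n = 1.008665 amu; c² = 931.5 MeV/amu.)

The nucleus contains 47 protons and 108 − 47 = 61 neutrons.
Σm = 47·m_p + 61·m_n = 47.3431 + 61.528565 = 108.871665 amu
The mass defect is 108.871665 − 107.98716 = 0.884505 amu.
Binding energy = Δm·c² = 0.884505 × 931.5 MeV/amu = 823.916 MeV

823.9 MeV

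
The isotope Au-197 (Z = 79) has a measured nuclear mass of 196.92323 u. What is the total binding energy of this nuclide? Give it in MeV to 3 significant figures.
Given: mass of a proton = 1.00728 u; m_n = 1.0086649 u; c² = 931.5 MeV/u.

1560 MeV

With 79 protons and 118 neutrons (A = 197):
Σm = 79·m_p + 118·m_n = 79.57512 + 119.0224582 = 198.5975782 u
The mass defect is 198.5975782 − 196.92323 = 1.6743482 u.
Binding energy = Δm·c² = 1.6743482 × 931.5 MeV/u = 1559.66 MeV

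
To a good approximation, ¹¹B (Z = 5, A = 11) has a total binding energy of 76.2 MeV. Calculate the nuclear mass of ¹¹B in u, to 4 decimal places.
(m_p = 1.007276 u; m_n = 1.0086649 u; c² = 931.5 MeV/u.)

11.0066 u

Mass defect = 76.2 MeV / (931.5 MeV/u) = 0.081804 u
Constituent mass = 5(1.007276) + 6(1.0086649) = 11.0883694 u
Nuclear mass = 11.0883694 − 0.081804 = 11.0065654 u ≈ 11.0066 u (to 4 decimal places)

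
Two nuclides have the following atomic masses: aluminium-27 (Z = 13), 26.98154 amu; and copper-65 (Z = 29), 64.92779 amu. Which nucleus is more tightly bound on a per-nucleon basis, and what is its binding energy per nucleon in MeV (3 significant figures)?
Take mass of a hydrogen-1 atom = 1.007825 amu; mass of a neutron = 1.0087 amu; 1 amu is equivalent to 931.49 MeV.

copper-65; 8.78 MeV/nucleon

aluminium-27: Σm = 13(1.007825) + 14(1.0087) = 27.223525 amu; Δm = 0.241985 amu; E_B = 225.407 MeV; E_B/A = 8.348 MeV
copper-65: Σm = 29(1.007825) + 36(1.0087) = 65.540125 amu; Δm = 0.612335 amu; E_B = 570.38 MeV; E_B/A = 8.775 MeV
copper-65 has the higher binding energy per nucleon, so it is the more tightly bound nucleus.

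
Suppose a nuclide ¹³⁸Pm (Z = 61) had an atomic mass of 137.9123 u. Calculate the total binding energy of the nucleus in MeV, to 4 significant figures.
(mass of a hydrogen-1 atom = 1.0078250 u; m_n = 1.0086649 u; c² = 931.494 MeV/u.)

1148 MeV

Total constituent mass: 61 × 1.0078250 + 77 × 1.0086649 = 139.1445223 u
Mass defect Δm = 139.1445223 − 137.9123 = 1.2322223 u
Binding energy = Δm·c² = 1.2322223 × 931.494 MeV/u = 1147.81 MeV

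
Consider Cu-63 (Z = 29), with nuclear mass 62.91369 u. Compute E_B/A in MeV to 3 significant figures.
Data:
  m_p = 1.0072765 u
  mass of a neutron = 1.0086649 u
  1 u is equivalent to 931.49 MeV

With 29 protons and 34 neutrons (A = 63):
Σm = 29·m_p + 34·m_n = 29.2110185 + 34.2946066 = 63.5056251 u
The mass defect is 63.5056251 − 62.91369 = 0.5919351 u.
Converting to energy: 0.5919351 u × 931.49 MeV/u = 551.382 MeV
Dividing by A = 63 gives 8.752 MeV per nucleon.

8.75 MeV/nucleon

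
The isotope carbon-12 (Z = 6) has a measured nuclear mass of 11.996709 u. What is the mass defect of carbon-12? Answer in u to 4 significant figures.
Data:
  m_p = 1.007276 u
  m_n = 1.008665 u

0.09894 u

Z = 6, so N = A − Z = 12 − 6 = 6.
Total constituent mass: 6 × 1.007276 + 6 × 1.008665 = 12.095646 u
Δm = 12.095646 − 11.996709 = 0.098937 u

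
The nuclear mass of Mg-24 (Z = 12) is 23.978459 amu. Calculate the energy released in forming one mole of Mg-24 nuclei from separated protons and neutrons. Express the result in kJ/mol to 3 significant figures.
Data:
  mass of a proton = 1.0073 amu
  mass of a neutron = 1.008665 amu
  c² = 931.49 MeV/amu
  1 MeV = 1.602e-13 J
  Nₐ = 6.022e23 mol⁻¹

The nucleus contains 12 protons and 24 − 12 = 12 neutrons.
Mass of separated nucleons = 12(1.0073) + 12(1.008665) = 12.0876 + 12.103980 = 24.191580 amu
Mass defect Δm = 24.191580 − 23.978459 = 0.213121 amu
Converting to energy: 0.213121 amu × 931.49 MeV/amu = 198.520 MeV
Per nucleus in joules: 198.520 MeV × 1.602e-13 J/MeV = 3.1803e-11 J
Per mole: 3.1803e-11 J × 6.022e23 mol⁻¹ = 1.9152e+13 J/mol

1.92e+10 kJ/mol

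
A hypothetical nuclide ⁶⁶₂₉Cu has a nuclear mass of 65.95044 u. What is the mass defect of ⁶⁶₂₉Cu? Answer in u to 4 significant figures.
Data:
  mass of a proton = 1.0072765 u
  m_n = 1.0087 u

0.5825 u

Total constituent mass: 29 × 1.0072765 + 37 × 1.0087 = 66.5329185 u
The mass defect is 66.5329185 − 65.95044 = 0.5824785 u.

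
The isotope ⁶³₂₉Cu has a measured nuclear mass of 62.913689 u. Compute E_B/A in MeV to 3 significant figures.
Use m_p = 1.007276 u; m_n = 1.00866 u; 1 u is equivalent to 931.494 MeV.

Total constituent mass: 29 × 1.007276 + 34 × 1.00866 = 63.505444 u
Δm = 63.505444 − 62.913689 = 0.591755 u
E_B = 0.591755 × 931.494 = 551.216 MeV
Per nucleon: 551.216 / 63 = 8.749 MeV

8.75 MeV/nucleon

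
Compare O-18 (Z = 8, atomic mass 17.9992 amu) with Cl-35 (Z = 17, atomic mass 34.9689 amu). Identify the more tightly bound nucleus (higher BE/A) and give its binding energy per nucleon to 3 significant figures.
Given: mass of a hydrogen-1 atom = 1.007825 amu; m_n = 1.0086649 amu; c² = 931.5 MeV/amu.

Cl-35; 8.52 MeV/nucleon

O-18: Σm = 8(1.007825) + 10(1.0086649) = 18.1492490 amu; Δm = 0.1500490 amu; E_B = 139.77 MeV; E_B/A = 7.765 MeV
Cl-35: Σm = 17(1.007825) + 18(1.0086649) = 35.2889932 amu; Δm = 0.3200932 amu; E_B = 298.17 MeV; E_B/A = 8.519 MeV
Cl-35 has the higher binding energy per nucleon, so it is the more tightly bound nucleus.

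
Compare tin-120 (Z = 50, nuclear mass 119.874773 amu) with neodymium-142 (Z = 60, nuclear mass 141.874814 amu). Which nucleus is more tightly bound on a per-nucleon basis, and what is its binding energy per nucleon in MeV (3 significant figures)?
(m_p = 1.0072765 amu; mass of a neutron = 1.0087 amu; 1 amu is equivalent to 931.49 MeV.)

tin-120; 8.52 MeV/nucleon

tin-120: Σm = 50(1.0072765) + 70(1.0087) = 120.9728250 amu; Δm = 1.0980520 amu; E_B = 1022.82 MeV; E_B/A = 8.524 MeV
neodymium-142: Σm = 60(1.0072765) + 82(1.0087) = 143.1499900 amu; Δm = 1.2751760 amu; E_B = 1187.81 MeV; E_B/A = 8.3649 MeV
tin-120 has the higher binding energy per nucleon, so it is the more tightly bound nucleus.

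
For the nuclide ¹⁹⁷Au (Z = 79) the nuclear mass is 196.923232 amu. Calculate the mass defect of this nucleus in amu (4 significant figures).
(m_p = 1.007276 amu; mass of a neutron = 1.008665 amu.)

The nucleus contains 79 protons and 197 − 79 = 118 neutrons.
Σm = 79·m_p + 118·m_n = 79.574804 + 119.022470 = 198.597274 amu
Δm = 198.597274 − 196.923232 = 1.674042 amu

1.674 amu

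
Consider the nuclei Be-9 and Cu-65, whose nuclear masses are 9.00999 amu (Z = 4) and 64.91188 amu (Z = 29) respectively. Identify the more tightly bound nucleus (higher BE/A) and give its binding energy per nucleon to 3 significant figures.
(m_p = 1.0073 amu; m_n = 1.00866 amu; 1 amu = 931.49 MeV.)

Cu-65; 8.76 MeV/nucleon

Be-9: Σm = 4(1.0073) + 5(1.00866) = 9.07250 amu; Δm = 0.06251 amu; E_B = 58.227 MeV; E_B/A = 6.470 MeV
Cu-65: Σm = 29(1.0073) + 36(1.00866) = 65.52346 amu; Δm = 0.61158 amu; E_B = 569.68 MeV; E_B/A = 8.764 MeV
Cu-65 has the higher binding energy per nucleon, so it is the more tightly bound nucleus.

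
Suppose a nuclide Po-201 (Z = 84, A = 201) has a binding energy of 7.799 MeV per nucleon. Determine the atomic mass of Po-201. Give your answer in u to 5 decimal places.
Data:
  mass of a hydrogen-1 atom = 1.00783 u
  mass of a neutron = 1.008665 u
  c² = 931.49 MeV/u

200.98863 u

Total binding energy = 201 × 7.799 = 1567.599 MeV
Mass defect = 1567.599 MeV / (931.49 MeV/u) = 1.6828941 u
Constituent mass = 84(1.00783) + 117(1.008665) = 202.671525 u
Atomic mass = 202.671525 − 1.6828941 = 200.9886309 u ≈ 200.98863 u (to 5 decimal places)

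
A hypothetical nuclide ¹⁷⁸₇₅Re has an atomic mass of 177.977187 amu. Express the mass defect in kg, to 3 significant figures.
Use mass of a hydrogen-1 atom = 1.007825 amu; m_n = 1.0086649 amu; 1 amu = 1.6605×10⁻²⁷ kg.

2.49e-27 kg

Total constituent mass: 75 × 1.007825 + 103 × 1.0086649 = 179.4793597 amu
The mass defect is 179.4793597 − 177.977187 = 1.5021727 amu.
In SI units: 1.5021727 amu × 1.6605×10⁻²⁷ kg/amu = 2.4944e-27 kg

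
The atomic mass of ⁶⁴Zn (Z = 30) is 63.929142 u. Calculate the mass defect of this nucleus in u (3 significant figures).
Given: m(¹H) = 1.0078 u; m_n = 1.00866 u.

The nucleus contains 30 protons and 64 − 30 = 34 neutrons.
Σm = 30·m(¹H) + 34·m_n = 30.2340 + 34.29444 = 64.52844 u
The mass defect is 64.52844 − 63.929142 = 0.599298 u.

0.599 u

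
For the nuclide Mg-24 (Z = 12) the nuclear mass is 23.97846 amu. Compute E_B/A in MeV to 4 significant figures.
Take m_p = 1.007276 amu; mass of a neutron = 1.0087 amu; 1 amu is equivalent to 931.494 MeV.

8.277 MeV/nucleon

Σm = 12·m_p + 12·m_n = 12.087312 + 12.1044 = 24.191712 amu
The mass defect is 24.191712 − 23.97846 = 0.213252 amu.
Converting to energy: 0.213252 amu × 931.494 MeV/amu = 198.643 MeV
BE/A = 198.643 MeV / 24 = 8.277 MeV/nucleon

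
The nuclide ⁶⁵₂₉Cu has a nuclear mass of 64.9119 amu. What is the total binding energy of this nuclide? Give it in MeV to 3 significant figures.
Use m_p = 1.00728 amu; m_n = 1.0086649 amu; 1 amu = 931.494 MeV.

Σm = 29·m_p + 36·m_n = 29.21112 + 36.3119364 = 65.5230564 amu
Mass defect Δm = 65.5230564 − 64.9119 = 0.6111564 amu
Binding energy = Δm·c² = 0.6111564 × 931.494 MeV/amu = 569.289 MeV

569 MeV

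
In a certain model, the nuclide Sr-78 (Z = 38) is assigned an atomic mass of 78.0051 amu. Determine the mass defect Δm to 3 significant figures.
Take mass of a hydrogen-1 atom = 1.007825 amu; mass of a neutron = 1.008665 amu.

Σm = 38·m(¹H) + 40·m_n = 38.297350 + 40.346600 = 78.643950 amu
The mass defect is 78.643950 − 78.0051 = 0.638850 amu.

0.639 amu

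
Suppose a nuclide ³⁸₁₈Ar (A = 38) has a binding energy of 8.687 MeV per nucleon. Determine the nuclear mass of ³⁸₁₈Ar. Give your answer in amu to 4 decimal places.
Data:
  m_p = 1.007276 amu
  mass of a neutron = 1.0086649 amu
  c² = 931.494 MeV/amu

37.9499 amu

Total binding energy = 38 × 8.687 = 330.106 MeV
Mass defect = 330.106 MeV / (931.494 MeV/amu) = 0.354383 amu
Constituent mass = 18(1.007276) + 20(1.0086649) = 38.3042660 amu
Nuclear mass = 38.3042660 − 0.354383 = 37.9498830 amu ≈ 37.9499 amu (to 4 decimal places)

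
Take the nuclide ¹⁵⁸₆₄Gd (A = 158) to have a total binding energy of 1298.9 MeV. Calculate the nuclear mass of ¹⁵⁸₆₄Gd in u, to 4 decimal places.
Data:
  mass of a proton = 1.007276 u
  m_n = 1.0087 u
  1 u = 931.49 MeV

157.8890 u

Mass defect = 1298.9 MeV / (931.49 MeV/u) = 1.394433 u
Constituent mass = 64(1.007276) + 94(1.0087) = 159.283464 u
Nuclear mass = 159.283464 − 1.394433 = 157.889031 u ≈ 157.8890 u (to 4 decimal places)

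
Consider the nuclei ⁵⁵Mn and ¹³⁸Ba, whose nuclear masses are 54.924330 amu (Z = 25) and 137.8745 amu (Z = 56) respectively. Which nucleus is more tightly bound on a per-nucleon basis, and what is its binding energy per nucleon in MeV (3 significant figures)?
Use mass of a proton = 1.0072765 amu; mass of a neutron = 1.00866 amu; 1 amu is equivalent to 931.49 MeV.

⁵⁵Mn; 8.76 MeV/nucleon

⁵⁵Mn: Σm = 25(1.0072765) + 30(1.00866) = 55.4417125 amu; Δm = 0.5173825 amu; E_B = 481.937 MeV; E_B/A = 8.762 MeV
¹³⁸Ba: Σm = 56(1.0072765) + 82(1.00866) = 139.1176040 amu; Δm = 1.2431040 amu; E_B = 1157.9 MeV; E_B/A = 8.391 MeV
⁵⁵Mn has the higher binding energy per nucleon, so it is the more tightly bound nucleus.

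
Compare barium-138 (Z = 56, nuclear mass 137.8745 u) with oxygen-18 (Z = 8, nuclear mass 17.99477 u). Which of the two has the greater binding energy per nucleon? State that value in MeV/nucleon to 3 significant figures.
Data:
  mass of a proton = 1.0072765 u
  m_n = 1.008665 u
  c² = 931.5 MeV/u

barium-138: Σm = 56(1.0072765) + 82(1.008665) = 139.1180140 u; Δm = 1.2435140 u; E_B = 1158.33 MeV; E_B/A = 8.394 MeV
oxygen-18: Σm = 8(1.0072765) + 10(1.008665) = 18.1448620 u; Δm = 0.1500920 u; E_B = 139.81 MeV; E_B/A = 7.767 MeV
barium-138 has the higher binding energy per nucleon, so it is the more tightly bound nucleus.

barium-138; 8.39 MeV/nucleon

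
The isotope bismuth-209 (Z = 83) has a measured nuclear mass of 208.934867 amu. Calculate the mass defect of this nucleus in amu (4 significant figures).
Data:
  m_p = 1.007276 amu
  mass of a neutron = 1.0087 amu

Z = 83, so N = A − Z = 209 − 83 = 126.
Mass of separated nucleons = 83(1.007276) + 126(1.0087) = 83.603908 + 127.0962 = 210.700108 amu
Mass defect Δm = 210.700108 − 208.934867 = 1.765241 amu

1.765 amu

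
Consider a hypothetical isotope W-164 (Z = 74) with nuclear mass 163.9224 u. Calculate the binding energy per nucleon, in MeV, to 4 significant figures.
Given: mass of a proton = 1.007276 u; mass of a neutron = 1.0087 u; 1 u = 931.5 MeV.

7.946 MeV/nucleon

The nucleus contains 74 protons and 164 − 74 = 90 neutrons.
Total constituent mass: 74 × 1.007276 + 90 × 1.0087 = 165.321424 u
The mass defect is 165.321424 − 163.9224 = 1.399024 u.
E_B = 1.399024 × 931.5 = 1303.19 MeV
BE/A = 1303.19 MeV / 164 = 7.946 MeV/nucleon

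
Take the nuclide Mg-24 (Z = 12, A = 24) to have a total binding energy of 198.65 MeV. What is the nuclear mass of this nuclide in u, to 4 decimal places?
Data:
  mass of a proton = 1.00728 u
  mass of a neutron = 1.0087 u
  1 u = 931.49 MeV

23.9785 u

Mass defect = 198.65 MeV / (931.49 MeV/u) = 0.213260 u
Constituent mass = 12(1.00728) + 12(1.0087) = 24.19176 u
Nuclear mass = 24.19176 − 0.213260 = 23.978500 u ≈ 23.9785 u (to 4 decimal places)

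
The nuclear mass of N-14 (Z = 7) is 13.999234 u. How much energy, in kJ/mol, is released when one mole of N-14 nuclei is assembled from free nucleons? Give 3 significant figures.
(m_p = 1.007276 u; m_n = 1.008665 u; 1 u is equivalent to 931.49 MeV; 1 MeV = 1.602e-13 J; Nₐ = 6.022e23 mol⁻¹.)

1.01e+10 kJ/mol

Z = 7, so N = A − Z = 14 − 7 = 7.
Total constituent mass: 7 × 1.007276 + 7 × 1.008665 = 14.111587 u
Mass defect Δm = 14.111587 − 13.999234 = 0.112353 u
Binding energy = Δm·c² = 0.112353 × 931.49 MeV/u = 104.656 MeV
Per nucleus in joules: 104.656 MeV × 1.602e-13 J/MeV = 1.6766e-11 J
Per mole: 1.6766e-11 J × 6.022e23 mol⁻¹ = 1.0096e+13 J/mol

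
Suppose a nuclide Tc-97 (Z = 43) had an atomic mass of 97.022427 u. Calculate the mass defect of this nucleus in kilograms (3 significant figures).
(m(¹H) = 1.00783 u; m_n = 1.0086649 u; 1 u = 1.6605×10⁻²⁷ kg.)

1.30e-27 kg

Z = 43, so N = A − Z = 97 − 43 = 54.
Mass of separated nucleons = 43(1.00783) + 54(1.0086649) = 43.33669 + 54.4679046 = 97.8045946 u
Mass defect Δm = 97.8045946 − 97.022427 = 0.7821676 u
In SI units: 0.7821676 u × 1.6605×10⁻²⁷ kg/u = 1.2988e-27 kg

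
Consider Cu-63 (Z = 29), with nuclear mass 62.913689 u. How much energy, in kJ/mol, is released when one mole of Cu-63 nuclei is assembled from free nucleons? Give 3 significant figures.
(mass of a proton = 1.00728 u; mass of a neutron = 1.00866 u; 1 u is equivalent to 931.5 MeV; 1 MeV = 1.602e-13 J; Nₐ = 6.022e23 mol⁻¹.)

Z = 29, so N = A − Z = 63 − 29 = 34.
Total constituent mass: 29 × 1.00728 + 34 × 1.00866 = 63.50556 u
The mass defect is 63.50556 − 62.913689 = 0.591871 u.
E_B = 0.591871 × 931.5 = 551.328 MeV
Per nucleus in joules: 551.328 MeV × 1.602e-13 J/MeV = 8.8323e-11 J
Per mole: 8.8323e-11 J × 6.022e23 mol⁻¹ = 5.3188e+13 J/mol

5.32e+10 kJ/mol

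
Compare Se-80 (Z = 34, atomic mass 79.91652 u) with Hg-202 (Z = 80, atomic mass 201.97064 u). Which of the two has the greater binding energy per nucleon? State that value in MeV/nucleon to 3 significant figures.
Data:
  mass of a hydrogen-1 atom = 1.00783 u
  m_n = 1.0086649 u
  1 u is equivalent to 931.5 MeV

Se-80: Σm = 34(1.00783) + 46(1.0086649) = 80.6648054 u; Δm = 0.7482854 u; E_B = 697.03 MeV; E_B/A = 8.713 MeV
Hg-202: Σm = 80(1.00783) + 122(1.0086649) = 203.6835178 u; Δm = 1.7128778 u; E_B = 1595.5 MeV; E_B/A = 7.899 MeV
Se-80 has the higher binding energy per nucleon, so it is the more tightly bound nucleus.

Se-80; 8.71 MeV/nucleon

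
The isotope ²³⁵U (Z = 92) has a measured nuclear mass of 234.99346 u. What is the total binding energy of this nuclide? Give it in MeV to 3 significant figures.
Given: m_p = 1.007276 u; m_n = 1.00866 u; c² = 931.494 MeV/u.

1780 MeV

Mass of separated nucleons = 92(1.007276) + 143(1.00866) = 92.669392 + 144.23838 = 236.907772 u
Δm = 236.907772 − 234.99346 = 1.914312 u
Binding energy = Δm·c² = 1.914312 × 931.494 MeV/u = 1783.17 MeV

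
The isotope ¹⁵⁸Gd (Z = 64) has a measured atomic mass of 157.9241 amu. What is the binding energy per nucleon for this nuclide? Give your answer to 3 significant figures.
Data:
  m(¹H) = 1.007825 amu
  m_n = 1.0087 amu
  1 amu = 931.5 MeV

8.22 MeV/nucleon

Σm = 64·m(¹H) + 94·m_n = 64.500800 + 94.8178 = 159.318600 amu
Δm = 159.318600 − 157.9241 = 1.394500 amu
Binding energy = Δm·c² = 1.394500 × 931.5 MeV/amu = 1298.98 MeV
Dividing by A = 158 gives 8.221 MeV per nucleon.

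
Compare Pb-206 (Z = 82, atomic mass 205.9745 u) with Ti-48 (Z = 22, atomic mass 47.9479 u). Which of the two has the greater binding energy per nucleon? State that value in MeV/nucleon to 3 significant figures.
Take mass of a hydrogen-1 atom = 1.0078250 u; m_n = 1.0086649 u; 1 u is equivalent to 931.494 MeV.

Pb-206: Σm = 82(1.0078250) + 124(1.0086649) = 207.7160976 u; Δm = 1.7415976 u; E_B = 1622.3 MeV; E_B/A = 7.875 MeV
Ti-48: Σm = 22(1.0078250) + 26(1.0086649) = 48.3974374 u; Δm = 0.4495374 u; E_B = 418.74 MeV; E_B/A = 8.724 MeV
Ti-48 has the higher binding energy per nucleon, so it is the more tightly bound nucleus.

Ti-48; 8.72 MeV/nucleon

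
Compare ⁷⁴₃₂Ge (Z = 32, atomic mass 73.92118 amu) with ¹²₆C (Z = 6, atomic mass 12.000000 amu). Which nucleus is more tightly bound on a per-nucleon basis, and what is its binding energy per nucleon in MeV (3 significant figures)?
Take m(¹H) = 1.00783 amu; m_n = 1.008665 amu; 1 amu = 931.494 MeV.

⁷⁴₃₂Ge: Σm = 32(1.00783) + 42(1.008665) = 74.614490 amu; Δm = 0.693310 amu; E_B = 645.81 MeV; E_B/A = 8.727 MeV
¹²₆C: Σm = 6(1.00783) + 6(1.008665) = 12.098970 amu; Δm = 0.098970 amu; E_B = 92.18996 MeV; E_B/A = 7.682 MeV
⁷⁴₃₂Ge has the higher binding energy per nucleon, so it is the more tightly bound nucleus.

⁷⁴₃₂Ge; 8.73 MeV/nucleon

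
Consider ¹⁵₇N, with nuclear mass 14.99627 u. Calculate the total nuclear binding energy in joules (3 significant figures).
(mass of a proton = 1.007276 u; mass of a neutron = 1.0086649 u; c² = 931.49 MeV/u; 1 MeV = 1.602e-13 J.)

With 7 protons and 8 neutrons (A = 15):
Total constituent mass: 7 × 1.007276 + 8 × 1.0086649 = 15.1202512 u
Δm = 15.1202512 − 14.99627 = 0.1239812 u
Converting to energy: 0.1239812 u × 931.49 MeV/u = 115.487 MeV
In joules: 115.487 MeV × 1.602e-13 J/MeV = 1.8501e-11 J

1.85e-11 J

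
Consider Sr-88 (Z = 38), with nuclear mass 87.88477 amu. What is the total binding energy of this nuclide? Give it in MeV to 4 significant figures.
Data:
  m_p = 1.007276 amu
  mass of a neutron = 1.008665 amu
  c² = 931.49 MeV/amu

With 38 protons and 50 neutrons (A = 88):
Mass of separated nucleons = 38(1.007276) + 50(1.008665) = 38.276488 + 50.433250 = 88.709738 amu
Δm = 88.709738 − 87.88477 = 0.824968 amu
E_B = 0.824968 × 931.49 = 768.449 MeV

768.4 MeV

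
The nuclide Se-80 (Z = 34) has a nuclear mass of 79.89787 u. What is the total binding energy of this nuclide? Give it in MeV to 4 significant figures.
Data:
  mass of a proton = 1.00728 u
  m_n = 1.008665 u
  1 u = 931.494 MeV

Z = 34, so N = A − Z = 80 − 34 = 46.
Mass of separated nucleons = 34(1.00728) + 46(1.008665) = 34.24752 + 46.398590 = 80.646110 u
The mass defect is 80.646110 − 79.89787 = 0.748240 u.
Binding energy = Δm·c² = 0.748240 × 931.494 MeV/u = 696.981 MeV

697.0 MeV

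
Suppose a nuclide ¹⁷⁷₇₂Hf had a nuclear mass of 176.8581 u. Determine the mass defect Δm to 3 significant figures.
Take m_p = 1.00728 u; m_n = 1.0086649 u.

With 72 protons and 105 neutrons (A = 177):
Total constituent mass: 72 × 1.00728 + 105 × 1.0086649 = 178.4339745 u
Δm = 178.4339745 − 176.8581 = 1.5758745 u

1.58 u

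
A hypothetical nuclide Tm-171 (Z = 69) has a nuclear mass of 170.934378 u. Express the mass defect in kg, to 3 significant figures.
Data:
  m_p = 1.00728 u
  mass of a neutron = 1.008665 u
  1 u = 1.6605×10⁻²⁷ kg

Total constituent mass: 69 × 1.00728 + 102 × 1.008665 = 172.386150 u
Mass defect Δm = 172.386150 − 170.934378 = 1.451772 u
In SI units: 1.451772 u × 1.6605×10⁻²⁷ kg/u = 2.4107e-27 kg

2.41e-27 kg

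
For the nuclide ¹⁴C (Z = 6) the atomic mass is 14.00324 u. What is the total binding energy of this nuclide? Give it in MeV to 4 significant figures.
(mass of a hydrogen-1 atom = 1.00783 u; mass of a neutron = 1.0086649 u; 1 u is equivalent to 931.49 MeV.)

105.3 MeV

Total constituent mass: 6 × 1.00783 + 8 × 1.0086649 = 14.1162992 u
Δm = 14.1162992 − 14.00324 = 0.1130592 u
Converting to energy: 0.1130592 u × 931.49 MeV/u = 105.314 MeV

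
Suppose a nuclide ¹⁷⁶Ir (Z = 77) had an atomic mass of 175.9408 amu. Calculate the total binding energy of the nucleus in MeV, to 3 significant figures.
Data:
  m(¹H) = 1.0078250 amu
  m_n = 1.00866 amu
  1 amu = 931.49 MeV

1410 MeV

Z = 77, so N = A − Z = 176 − 77 = 99.
Total constituent mass: 77 × 1.0078250 + 99 × 1.00866 = 177.4598650 amu
The mass defect is 177.4598650 − 175.9408 = 1.5190650 amu.
Binding energy = Δm·c² = 1.5190650 × 931.49 MeV/amu = 1414.99 MeV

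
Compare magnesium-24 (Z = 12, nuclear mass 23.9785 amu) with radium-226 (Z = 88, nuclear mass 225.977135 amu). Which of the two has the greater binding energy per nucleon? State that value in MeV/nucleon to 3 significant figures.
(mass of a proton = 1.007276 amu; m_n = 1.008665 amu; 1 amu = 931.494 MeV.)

magnesium-24; 8.26 MeV/nucleon

magnesium-24: Σm = 12(1.007276) + 12(1.008665) = 24.191292 amu; Δm = 0.212792 amu; E_B = 198.21 MeV; E_B/A = 8.259 MeV
radium-226: Σm = 88(1.007276) + 138(1.008665) = 227.836058 amu; Δm = 1.858923 amu; E_B = 1731.6 MeV; E_B/A = 7.662 MeV
magnesium-24 has the higher binding energy per nucleon, so it is the more tightly bound nucleus.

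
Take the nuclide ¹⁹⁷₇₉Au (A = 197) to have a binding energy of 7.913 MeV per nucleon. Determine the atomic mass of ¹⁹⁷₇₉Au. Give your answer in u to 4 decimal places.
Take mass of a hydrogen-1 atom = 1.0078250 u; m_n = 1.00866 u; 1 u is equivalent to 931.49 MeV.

Total binding energy = 197 × 7.913 = 1558.861 MeV
Mass defect = 1558.861 MeV / (931.49 MeV/u) = 1.673513 u
Constituent mass = 79(1.0078250) + 118(1.00866) = 198.6400550 u
Atomic mass = 198.6400550 − 1.673513 = 196.9665420 u ≈ 196.9665 u (to 4 decimal places)

196.9665 u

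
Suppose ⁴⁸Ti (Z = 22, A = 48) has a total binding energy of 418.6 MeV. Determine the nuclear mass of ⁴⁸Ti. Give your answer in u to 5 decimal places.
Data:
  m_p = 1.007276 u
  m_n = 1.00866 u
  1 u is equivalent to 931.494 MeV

Mass defect = 418.6 MeV / (931.494 MeV/u) = 0.4493856 u
Constituent mass = 22(1.007276) + 26(1.00866) = 48.385232 u
Nuclear mass = 48.385232 − 0.4493856 = 47.9358464 u ≈ 47.93585 u (to 5 decimal places)

47.93585 u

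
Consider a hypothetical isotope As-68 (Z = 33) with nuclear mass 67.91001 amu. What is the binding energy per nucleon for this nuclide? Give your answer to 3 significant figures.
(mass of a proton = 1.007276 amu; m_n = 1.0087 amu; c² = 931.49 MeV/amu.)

With 33 protons and 35 neutrons (A = 68):
Total constituent mass: 33 × 1.007276 + 35 × 1.0087 = 68.544608 amu
Mass defect Δm = 68.544608 − 67.91001 = 0.634598 amu
E_B = 0.634598 × 931.49 = 591.122 MeV
Dividing by A = 68 gives 8.693 MeV per nucleon.

8.69 MeV/nucleon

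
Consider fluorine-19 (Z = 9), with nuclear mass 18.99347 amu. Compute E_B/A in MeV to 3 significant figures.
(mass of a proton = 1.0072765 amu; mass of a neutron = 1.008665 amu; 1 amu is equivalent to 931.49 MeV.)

The nucleus contains 9 protons and 19 − 9 = 10 neutrons.
Total constituent mass: 9 × 1.0072765 + 10 × 1.008665 = 19.1521385 amu
Mass defect Δm = 19.1521385 − 18.99347 = 0.1586685 amu
Converting to energy: 0.1586685 amu × 931.49 MeV/amu = 147.798 MeV
BE/A = 147.798 MeV / 19 = 7.779 MeV/nucleon

7.78 MeV/nucleon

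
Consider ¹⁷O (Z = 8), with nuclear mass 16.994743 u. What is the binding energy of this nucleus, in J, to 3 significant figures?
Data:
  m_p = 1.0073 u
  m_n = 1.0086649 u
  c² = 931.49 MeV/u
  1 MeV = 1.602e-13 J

With 8 protons and 9 neutrons (A = 17):
Mass of separated nucleons = 8(1.0073) + 9(1.0086649) = 8.0584 + 9.0779841 = 17.1363841 u
Δm = 17.1363841 − 16.994743 = 0.1416411 u
Binding energy = Δm·c² = 0.1416411 × 931.49 MeV/u = 131.937 MeV
In joules: 131.937 MeV × 1.602e-13 J/MeV = 2.1136e-11 J

2.11e-11 J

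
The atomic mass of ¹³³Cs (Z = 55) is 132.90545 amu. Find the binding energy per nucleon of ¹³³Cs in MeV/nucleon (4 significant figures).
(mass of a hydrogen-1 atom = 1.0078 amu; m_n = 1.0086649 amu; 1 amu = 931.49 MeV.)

8.400 MeV/nucleon

Σm = 55·m(¹H) + 78·m_n = 55.4290 + 78.6758622 = 134.1048622 amu
Mass defect Δm = 134.1048622 − 132.90545 = 1.1994122 amu
E_B = 1.1994122 × 931.49 = 1117.24 MeV
BE/A = 1117.24 MeV / 133 = 8.400 MeV/nucleon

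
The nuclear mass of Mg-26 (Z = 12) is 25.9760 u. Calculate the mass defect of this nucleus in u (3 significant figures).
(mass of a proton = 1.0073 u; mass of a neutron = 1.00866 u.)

Mass of separated nucleons = 12(1.0073) + 14(1.00866) = 12.0876 + 14.12124 = 26.20884 u
Δm = 26.20884 − 25.9760 = 0.23284 u

0.233 u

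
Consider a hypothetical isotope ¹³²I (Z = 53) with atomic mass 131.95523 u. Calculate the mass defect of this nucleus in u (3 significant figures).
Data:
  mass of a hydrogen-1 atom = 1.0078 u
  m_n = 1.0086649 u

1.14 u

The nucleus contains 53 protons and 132 − 53 = 79 neutrons.
Σm = 53·m(¹H) + 79·m_n = 53.4134 + 79.6845271 = 133.0979271 u
Δm = 133.0979271 − 131.95523 = 1.1426971 u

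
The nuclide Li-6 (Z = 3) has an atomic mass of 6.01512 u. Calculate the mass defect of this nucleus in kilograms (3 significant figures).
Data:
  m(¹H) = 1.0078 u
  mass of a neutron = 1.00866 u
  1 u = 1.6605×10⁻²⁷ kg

5.69e-29 kg

The nucleus contains 3 protons and 6 − 3 = 3 neutrons.
Σm = 3·m(¹H) + 3·m_n = 3.0234 + 3.02598 = 6.04938 u
Mass defect Δm = 6.04938 − 6.01512 = 0.03426 u
In SI units: 0.03426 u × 1.6605×10⁻²⁷ kg/u = 5.6889e-29 kg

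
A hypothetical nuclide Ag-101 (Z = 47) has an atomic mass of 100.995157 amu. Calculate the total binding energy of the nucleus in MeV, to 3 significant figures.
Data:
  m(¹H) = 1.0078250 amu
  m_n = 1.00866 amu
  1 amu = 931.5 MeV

Mass of separated nucleons = 47(1.0078250) + 54(1.00866) = 47.3677750 + 54.46764 = 101.8354150 amu
Mass defect Δm = 101.8354150 − 100.995157 = 0.8402580 amu
Binding energy = Δm·c² = 0.8402580 × 931.5 MeV/amu = 782.700 MeV

783 MeV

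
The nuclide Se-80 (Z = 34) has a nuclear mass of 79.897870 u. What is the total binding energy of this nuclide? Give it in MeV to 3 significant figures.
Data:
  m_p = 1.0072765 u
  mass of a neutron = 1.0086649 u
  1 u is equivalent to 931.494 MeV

The nucleus contains 34 protons and 80 − 34 = 46 neutrons.
Mass of separated nucleons = 34(1.0072765) + 46(1.0086649) = 34.2474010 + 46.3985854 = 80.6459864 u
Mass defect Δm = 80.6459864 − 79.897870 = 0.7481164 u
Binding energy = Δm·c² = 0.7481164 × 931.494 MeV/u = 696.866 MeV

697 MeV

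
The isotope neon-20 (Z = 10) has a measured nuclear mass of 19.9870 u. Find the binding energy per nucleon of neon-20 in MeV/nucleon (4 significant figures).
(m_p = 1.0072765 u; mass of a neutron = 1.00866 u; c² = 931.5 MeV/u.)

8.028 MeV/nucleon

Mass of separated nucleons = 10(1.0072765) + 10(1.00866) = 10.0727650 + 10.08660 = 20.1593650 u
Δm = 20.1593650 − 19.9870 = 0.1723650 u
E_B = 0.1723650 × 931.5 = 160.558 MeV
BE/A = 160.558 MeV / 20 = 8.028 MeV/nucleon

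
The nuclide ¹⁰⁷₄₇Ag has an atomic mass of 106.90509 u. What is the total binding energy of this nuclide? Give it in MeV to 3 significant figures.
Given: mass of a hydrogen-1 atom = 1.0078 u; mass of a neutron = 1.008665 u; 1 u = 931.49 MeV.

With 47 protons and 60 neutrons (A = 107):
Total constituent mass: 47 × 1.0078 + 60 × 1.008665 = 107.886500 u
Δm = 107.886500 − 106.90509 = 0.981410 u
E_B = 0.981410 × 931.49 = 914.174 MeV

914 MeV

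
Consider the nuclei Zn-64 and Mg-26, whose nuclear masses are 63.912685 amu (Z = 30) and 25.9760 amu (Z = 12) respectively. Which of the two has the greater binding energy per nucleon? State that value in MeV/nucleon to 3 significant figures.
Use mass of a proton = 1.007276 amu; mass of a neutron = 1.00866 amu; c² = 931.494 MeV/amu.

Zn-64; 8.73 MeV/nucleon

Zn-64: Σm = 30(1.007276) + 34(1.00866) = 64.512720 amu; Δm = 0.600035 amu; E_B = 558.93 MeV; E_B/A = 8.733 MeV
Mg-26: Σm = 12(1.007276) + 14(1.00866) = 26.208552 amu; Δm = 0.232552 amu; E_B = 216.62 MeV; E_B/A = 8.332 MeV
Zn-64 has the higher binding energy per nucleon, so it is the more tightly bound nucleus.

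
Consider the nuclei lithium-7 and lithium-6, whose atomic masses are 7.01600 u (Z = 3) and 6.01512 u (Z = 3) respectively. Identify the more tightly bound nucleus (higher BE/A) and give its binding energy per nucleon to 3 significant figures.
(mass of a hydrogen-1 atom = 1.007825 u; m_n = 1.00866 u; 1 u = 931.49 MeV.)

lithium-7; 5.60 MeV/nucleon

lithium-7: Σm = 3(1.007825) + 4(1.00866) = 7.058115 u; Δm = 0.042115 u; E_B = 39.230 MeV; E_B/A = 5.604 MeV
lithium-6: Σm = 3(1.007825) + 3(1.00866) = 6.049455 u; Δm = 0.034335 u; E_B = 31.9827 MeV; E_B/A = 5.330 MeV
lithium-7 has the higher binding energy per nucleon, so it is the more tightly bound nucleus.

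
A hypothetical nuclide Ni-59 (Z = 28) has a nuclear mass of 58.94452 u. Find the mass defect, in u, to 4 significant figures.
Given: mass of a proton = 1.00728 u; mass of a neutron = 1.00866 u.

Mass of separated nucleons = 28(1.00728) + 31(1.00866) = 28.20384 + 31.26846 = 59.47230 u
Δm = 59.47230 − 58.94452 = 0.52778 u

0.5278 u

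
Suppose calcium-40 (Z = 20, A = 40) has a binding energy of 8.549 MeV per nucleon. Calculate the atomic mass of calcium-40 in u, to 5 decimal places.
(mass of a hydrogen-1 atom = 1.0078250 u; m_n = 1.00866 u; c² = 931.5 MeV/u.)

Total binding energy = 40 × 8.549 = 341.960 MeV
Mass defect = 341.960 MeV / (931.5 MeV/u) = 0.3671068 u
Constituent mass = 20(1.0078250) + 20(1.00866) = 40.3297000 u
Atomic mass = 40.3297000 − 0.3671068 = 39.9625932 u ≈ 39.96259 u (to 5 decimal places)

39.96259 u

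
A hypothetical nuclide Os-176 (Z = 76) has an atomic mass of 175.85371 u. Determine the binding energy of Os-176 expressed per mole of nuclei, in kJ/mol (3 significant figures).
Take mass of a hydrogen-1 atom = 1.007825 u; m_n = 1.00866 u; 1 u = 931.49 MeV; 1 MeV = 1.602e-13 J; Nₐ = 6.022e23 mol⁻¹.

1.44e+11 kJ/mol

Z = 76, so N = A − Z = 176 − 76 = 100.
Total constituent mass: 76 × 1.007825 + 100 × 1.00866 = 177.460700 u
The mass defect is 177.460700 − 175.85371 = 1.606990 u.
E_B = 1.606990 × 931.49 = 1496.90 MeV
Per nucleus in joules: 1496.90 MeV × 1.602e-13 J/MeV = 2.3980e-10 J
Per mole: 2.3980e-10 J × 6.022e23 mol⁻¹ = 1.4441e+14 J/mol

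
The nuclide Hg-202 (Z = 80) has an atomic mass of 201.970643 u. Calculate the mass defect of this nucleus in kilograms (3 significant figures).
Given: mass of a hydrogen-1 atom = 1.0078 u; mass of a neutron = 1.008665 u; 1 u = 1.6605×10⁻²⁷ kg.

Σm = 80·m(¹H) + 122·m_n = 80.6240 + 123.057130 = 203.681130 u
The mass defect is 203.681130 − 201.970643 = 1.710487 u.
In SI units: 1.710487 u × 1.6605×10⁻²⁷ kg/u = 2.8403e-27 kg

2.84e-27 kg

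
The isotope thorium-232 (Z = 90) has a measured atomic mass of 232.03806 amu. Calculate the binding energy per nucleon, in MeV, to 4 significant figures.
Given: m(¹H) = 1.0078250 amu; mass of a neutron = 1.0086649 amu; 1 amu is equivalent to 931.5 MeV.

The nucleus contains 90 protons and 232 − 90 = 142 neutrons.
Σm = 90·m(¹H) + 142·m_n = 90.7042500 + 143.2304158 = 233.9346658 amu
Mass defect Δm = 233.9346658 − 232.03806 = 1.8966058 amu
Binding energy = Δm·c² = 1.8966058 × 931.5 MeV/amu = 1766.69 MeV
Per nucleon: 1766.69 / 232 = 7.615 MeV

7.615 MeV/nucleon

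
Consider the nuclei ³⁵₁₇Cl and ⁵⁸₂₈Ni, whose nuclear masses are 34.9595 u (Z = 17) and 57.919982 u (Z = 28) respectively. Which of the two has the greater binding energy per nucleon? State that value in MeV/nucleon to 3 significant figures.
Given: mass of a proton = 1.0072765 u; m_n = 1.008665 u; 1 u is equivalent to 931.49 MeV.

⁵⁸₂₈Ni; 8.73 MeV/nucleon

³⁵₁₇Cl: Σm = 17(1.0072765) + 18(1.008665) = 35.2796705 u; Δm = 0.3201705 u; E_B = 298.24 MeV; E_B/A = 8.521 MeV
⁵⁸₂₈Ni: Σm = 28(1.0072765) + 30(1.008665) = 58.4636920 u; Δm = 0.5437100 u; E_B = 506.46 MeV; E_B/A = 8.732 MeV
⁵⁸₂₈Ni has the higher binding energy per nucleon, so it is the more tightly bound nucleus.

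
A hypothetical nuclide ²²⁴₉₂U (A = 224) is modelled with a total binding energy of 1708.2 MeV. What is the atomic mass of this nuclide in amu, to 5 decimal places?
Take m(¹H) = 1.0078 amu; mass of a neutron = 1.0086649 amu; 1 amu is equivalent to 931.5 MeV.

Mass defect = 1708.2 MeV / (931.5 MeV/amu) = 1.8338164 amu
Constituent mass = 92(1.0078) + 132(1.0086649) = 225.8613668 amu
Atomic mass = 225.8613668 − 1.8338164 = 224.0275504 amu ≈ 224.02755 amu (to 5 decimal places)

224.02755 amu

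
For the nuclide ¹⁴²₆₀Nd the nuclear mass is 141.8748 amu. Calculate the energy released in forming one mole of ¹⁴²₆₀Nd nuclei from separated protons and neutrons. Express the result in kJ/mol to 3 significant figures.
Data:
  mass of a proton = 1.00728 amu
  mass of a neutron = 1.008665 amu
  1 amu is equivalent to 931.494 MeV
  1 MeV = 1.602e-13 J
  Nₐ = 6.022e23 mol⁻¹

Mass of separated nucleons = 60(1.00728) + 82(1.008665) = 60.43680 + 82.710530 = 143.147330 amu
Mass defect Δm = 143.147330 − 141.8748 = 1.272530 amu
E_B = 1.272530 × 931.494 = 1185.35 MeV
Per nucleus in joules: 1185.35 MeV × 1.602e-13 J/MeV = 1.8989e-10 J
Per mole: 1.8989e-10 J × 6.022e23 mol⁻¹ = 1.1435e+14 J/mol

1.14e+11 kJ/mol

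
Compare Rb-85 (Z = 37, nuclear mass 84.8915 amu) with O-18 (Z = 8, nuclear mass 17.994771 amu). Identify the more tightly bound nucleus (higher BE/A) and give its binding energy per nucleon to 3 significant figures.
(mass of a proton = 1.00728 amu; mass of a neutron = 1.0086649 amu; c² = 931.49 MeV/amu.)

Rb-85: Σm = 37(1.00728) + 48(1.0086649) = 85.6852752 amu; Δm = 0.7937752 amu; E_B = 739.39 MeV; E_B/A = 8.699 MeV
O-18: Σm = 8(1.00728) + 10(1.0086649) = 18.1448890 amu; Δm = 0.1501180 amu; E_B = 139.833 MeV; E_B/A = 7.769 MeV
Rb-85 has the higher binding energy per nucleon, so it is the more tightly bound nucleus.

Rb-85; 8.70 MeV/nucleon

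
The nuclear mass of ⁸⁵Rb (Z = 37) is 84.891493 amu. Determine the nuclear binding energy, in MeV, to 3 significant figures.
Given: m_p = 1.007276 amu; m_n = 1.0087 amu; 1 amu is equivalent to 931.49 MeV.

Mass of separated nucleons = 37(1.007276) + 48(1.0087) = 37.269212 + 48.4176 = 85.686812 amu
Δm = 85.686812 − 84.891493 = 0.795319 amu
Converting to energy: 0.795319 amu × 931.49 MeV/amu = 740.832 MeV

741 MeV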